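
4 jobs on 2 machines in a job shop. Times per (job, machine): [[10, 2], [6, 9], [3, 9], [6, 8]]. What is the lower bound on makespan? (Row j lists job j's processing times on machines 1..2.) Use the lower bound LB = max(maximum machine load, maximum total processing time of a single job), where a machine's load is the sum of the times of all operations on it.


Machine loads:
  Machine 1: 10 + 6 + 3 + 6 = 25
  Machine 2: 2 + 9 + 9 + 8 = 28
Max machine load = 28
Job totals:
  Job 1: 12
  Job 2: 15
  Job 3: 12
  Job 4: 14
Max job total = 15
Lower bound = max(28, 15) = 28

28


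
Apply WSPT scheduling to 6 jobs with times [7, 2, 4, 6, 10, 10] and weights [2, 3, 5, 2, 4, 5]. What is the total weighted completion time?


Compute p/w ratios and sort ascending (WSPT): [(2, 3), (4, 5), (10, 5), (10, 4), (6, 2), (7, 2)]
Compute weighted completion times:
  Job (p=2,w=3): C=2, w*C=3*2=6
  Job (p=4,w=5): C=6, w*C=5*6=30
  Job (p=10,w=5): C=16, w*C=5*16=80
  Job (p=10,w=4): C=26, w*C=4*26=104
  Job (p=6,w=2): C=32, w*C=2*32=64
  Job (p=7,w=2): C=39, w*C=2*39=78
Total weighted completion time = 362

362


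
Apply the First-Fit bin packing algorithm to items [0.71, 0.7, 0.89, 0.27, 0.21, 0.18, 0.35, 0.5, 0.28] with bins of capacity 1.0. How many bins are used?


Place items sequentially using First-Fit:
  Item 0.71 -> new Bin 1
  Item 0.7 -> new Bin 2
  Item 0.89 -> new Bin 3
  Item 0.27 -> Bin 1 (now 0.98)
  Item 0.21 -> Bin 2 (now 0.91)
  Item 0.18 -> new Bin 4
  Item 0.35 -> Bin 4 (now 0.53)
  Item 0.5 -> new Bin 5
  Item 0.28 -> Bin 4 (now 0.81)
Total bins used = 5

5


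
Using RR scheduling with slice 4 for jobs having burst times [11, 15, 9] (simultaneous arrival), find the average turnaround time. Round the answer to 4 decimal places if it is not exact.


Time quantum = 4
Execution trace:
  J1 runs 4 units, time = 4
  J2 runs 4 units, time = 8
  J3 runs 4 units, time = 12
  J1 runs 4 units, time = 16
  J2 runs 4 units, time = 20
  J3 runs 4 units, time = 24
  J1 runs 3 units, time = 27
  J2 runs 4 units, time = 31
  J3 runs 1 units, time = 32
  J2 runs 3 units, time = 35
Finish times: [27, 35, 32]
Average turnaround = 94/3 = 31.3333

31.3333


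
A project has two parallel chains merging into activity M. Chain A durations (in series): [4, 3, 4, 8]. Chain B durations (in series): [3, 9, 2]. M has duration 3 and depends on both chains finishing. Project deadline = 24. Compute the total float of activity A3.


Forward pass: ES(A3) = sum of predecessors on chain A = 7
EF = ES + duration = 7 + 4 = 11
Backward pass: LF(M) = deadline = 24; LS(M) = 24 - 3 = 21
LF(A3) = LS(M) - sum(successors on chain A) = 21 - 8 = 13
LS = LF - duration = 13 - 4 = 9
Total float = LS - ES = 9 - 7 = 2

2


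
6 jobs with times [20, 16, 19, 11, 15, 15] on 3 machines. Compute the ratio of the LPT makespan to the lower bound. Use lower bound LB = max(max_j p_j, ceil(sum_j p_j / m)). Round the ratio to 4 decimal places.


LPT order: [20, 19, 16, 15, 15, 11]
Machine loads after assignment: [31, 34, 31]
LPT makespan = 34
Lower bound = max(max_job, ceil(total/3)) = max(20, 32) = 32
Ratio = 34 / 32 = 1.0625

1.0625


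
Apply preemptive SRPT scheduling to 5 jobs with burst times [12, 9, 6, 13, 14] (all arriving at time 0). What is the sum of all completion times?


Since all jobs arrive at t=0, SRPT equals SPT ordering.
SPT order: [6, 9, 12, 13, 14]
Completion times:
  Job 1: p=6, C=6
  Job 2: p=9, C=15
  Job 3: p=12, C=27
  Job 4: p=13, C=40
  Job 5: p=14, C=54
Total completion time = 6 + 15 + 27 + 40 + 54 = 142

142


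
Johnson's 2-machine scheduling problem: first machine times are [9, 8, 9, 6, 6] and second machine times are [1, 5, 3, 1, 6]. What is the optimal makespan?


Apply Johnson's rule:
  Group 1 (a <= b): [(5, 6, 6)]
  Group 2 (a > b): [(2, 8, 5), (3, 9, 3), (1, 9, 1), (4, 6, 1)]
Optimal job order: [5, 2, 3, 1, 4]
Schedule:
  Job 5: M1 done at 6, M2 done at 12
  Job 2: M1 done at 14, M2 done at 19
  Job 3: M1 done at 23, M2 done at 26
  Job 1: M1 done at 32, M2 done at 33
  Job 4: M1 done at 38, M2 done at 39
Makespan = 39

39


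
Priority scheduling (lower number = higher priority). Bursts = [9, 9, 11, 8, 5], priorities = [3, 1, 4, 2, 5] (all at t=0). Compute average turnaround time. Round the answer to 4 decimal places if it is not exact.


Sort by priority (ascending = highest first):
Order: [(1, 9), (2, 8), (3, 9), (4, 11), (5, 5)]
Completion times:
  Priority 1, burst=9, C=9
  Priority 2, burst=8, C=17
  Priority 3, burst=9, C=26
  Priority 4, burst=11, C=37
  Priority 5, burst=5, C=42
Average turnaround = 131/5 = 26.2

26.2


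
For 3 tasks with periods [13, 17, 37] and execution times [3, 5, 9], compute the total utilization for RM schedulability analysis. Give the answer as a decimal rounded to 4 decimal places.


Compute individual utilizations (exact fractions):
  Task 1: C/T = 3/13 (approx. 0.2308)
  Task 2: C/T = 5/17 (approx. 0.2941)
  Task 3: C/T = 9/37 (approx. 0.2432)
Total utilization U = 3/13 + 5/17 + 9/37 = 6281/8177
Rounded to 4 decimal places: U = 0.7681
RM (Liu & Layland) bound for 3 tasks = 0.779763; compare with U = 6281/8177 (approx. 0.768130)
U <= bound, so schedulable by RM sufficient condition.

0.7681


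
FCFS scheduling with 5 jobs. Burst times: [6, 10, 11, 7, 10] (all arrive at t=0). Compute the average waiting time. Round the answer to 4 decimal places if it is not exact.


FCFS order (as given): [6, 10, 11, 7, 10]
Waiting times:
  Job 1: wait = 0
  Job 2: wait = 6
  Job 3: wait = 16
  Job 4: wait = 27
  Job 5: wait = 34
Sum of waiting times = 83
Average waiting time = 83/5 = 16.6

16.6


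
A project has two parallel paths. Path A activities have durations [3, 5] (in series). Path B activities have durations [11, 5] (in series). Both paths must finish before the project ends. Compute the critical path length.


Path A total = 3 + 5 = 8
Path B total = 11 + 5 = 16
Critical path = longest path = max(8, 16) = 16

16


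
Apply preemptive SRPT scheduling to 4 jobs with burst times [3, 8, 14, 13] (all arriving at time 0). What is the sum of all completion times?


Since all jobs arrive at t=0, SRPT equals SPT ordering.
SPT order: [3, 8, 13, 14]
Completion times:
  Job 1: p=3, C=3
  Job 2: p=8, C=11
  Job 3: p=13, C=24
  Job 4: p=14, C=38
Total completion time = 3 + 11 + 24 + 38 = 76

76


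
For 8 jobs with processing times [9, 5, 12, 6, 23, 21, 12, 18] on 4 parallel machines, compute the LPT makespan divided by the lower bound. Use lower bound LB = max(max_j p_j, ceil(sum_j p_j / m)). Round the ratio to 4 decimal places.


LPT order: [23, 21, 18, 12, 12, 9, 6, 5]
Machine loads after assignment: [28, 27, 27, 24]
LPT makespan = 28
Lower bound = max(max_job, ceil(total/4)) = max(23, 27) = 27
Ratio = 28 / 27 = 1.037

1.037


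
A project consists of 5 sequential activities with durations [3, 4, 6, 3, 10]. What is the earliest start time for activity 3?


Activity 3 starts after activities 1 through 2 complete.
Predecessor durations: [3, 4]
ES = 3 + 4 = 7

7


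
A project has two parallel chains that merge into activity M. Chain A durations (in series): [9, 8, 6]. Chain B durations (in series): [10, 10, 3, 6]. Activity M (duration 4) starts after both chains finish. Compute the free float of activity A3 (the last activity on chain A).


ES(A3) = sum of predecessors on chain A = 17
EF(A3) = ES + duration = 17 + 6 = 23
Successor of A3 is M. ES(M) = max(sum(A), sum(B)) = max(23, 29) = 29
Free float = ES(successor) - EF(current) = 29 - 23 = 6

6


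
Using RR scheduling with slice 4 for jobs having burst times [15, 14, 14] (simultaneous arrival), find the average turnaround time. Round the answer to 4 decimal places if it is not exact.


Time quantum = 4
Execution trace:
  J1 runs 4 units, time = 4
  J2 runs 4 units, time = 8
  J3 runs 4 units, time = 12
  J1 runs 4 units, time = 16
  J2 runs 4 units, time = 20
  J3 runs 4 units, time = 24
  J1 runs 4 units, time = 28
  J2 runs 4 units, time = 32
  J3 runs 4 units, time = 36
  J1 runs 3 units, time = 39
  J2 runs 2 units, time = 41
  J3 runs 2 units, time = 43
Finish times: [39, 41, 43]
Average turnaround = 123/3 = 41.0

41.0


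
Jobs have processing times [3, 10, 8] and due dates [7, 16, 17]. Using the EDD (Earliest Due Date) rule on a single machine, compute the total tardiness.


Sort by due date (EDD order): [(3, 7), (10, 16), (8, 17)]
Compute completion times and tardiness:
  Job 1: p=3, d=7, C=3, tardiness=max(0,3-7)=0
  Job 2: p=10, d=16, C=13, tardiness=max(0,13-16)=0
  Job 3: p=8, d=17, C=21, tardiness=max(0,21-17)=4
Total tardiness = 4

4


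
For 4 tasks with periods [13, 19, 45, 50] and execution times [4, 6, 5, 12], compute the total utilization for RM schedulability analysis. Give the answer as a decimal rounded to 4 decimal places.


Compute individual utilizations (exact fractions):
  Task 1: C/T = 4/13 (approx. 0.3077)
  Task 2: C/T = 6/19 (approx. 0.3158)
  Task 3: C/T = 5/45 = 1/9 (approx. 0.1111)
  Task 4: C/T = 12/50 = 6/25 (approx. 0.24)
Total utilization U = 4/13 + 6/19 + 1/9 + 6/25 = 54163/55575
Rounded to 4 decimal places: U = 0.9746
RM (Liu & Layland) bound for 4 tasks = 0.756828; compare with U = 54163/55575 (approx. 0.974593)
bound < U <= 1, so the RM sufficient condition is not met (inconclusive; an exact test such as response-time analysis is needed).

0.9746


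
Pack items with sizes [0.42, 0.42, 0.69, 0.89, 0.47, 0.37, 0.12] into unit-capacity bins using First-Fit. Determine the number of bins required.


Place items sequentially using First-Fit:
  Item 0.42 -> new Bin 1
  Item 0.42 -> Bin 1 (now 0.84)
  Item 0.69 -> new Bin 2
  Item 0.89 -> new Bin 3
  Item 0.47 -> new Bin 4
  Item 0.37 -> Bin 4 (now 0.84)
  Item 0.12 -> Bin 1 (now 0.96)
Total bins used = 4

4


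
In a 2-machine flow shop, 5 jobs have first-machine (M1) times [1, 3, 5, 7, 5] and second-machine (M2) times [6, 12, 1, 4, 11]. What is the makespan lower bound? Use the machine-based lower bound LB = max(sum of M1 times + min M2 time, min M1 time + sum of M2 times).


LB1 = sum(M1 times) + min(M2 times) = 21 + 1 = 22
LB2 = min(M1 times) + sum(M2 times) = 1 + 34 = 35
Lower bound = max(LB1, LB2) = max(22, 35) = 35

35


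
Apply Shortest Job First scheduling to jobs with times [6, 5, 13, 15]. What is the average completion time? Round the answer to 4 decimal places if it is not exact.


SJF order (ascending): [5, 6, 13, 15]
Completion times:
  Job 1: burst=5, C=5
  Job 2: burst=6, C=11
  Job 3: burst=13, C=24
  Job 4: burst=15, C=39
Average completion = 79/4 = 19.75

19.75


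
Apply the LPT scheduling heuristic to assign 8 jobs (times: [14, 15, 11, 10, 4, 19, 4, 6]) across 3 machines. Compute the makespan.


Sort jobs in decreasing order (LPT): [19, 15, 14, 11, 10, 6, 4, 4]
Assign each job to the least loaded machine:
  Machine 1: jobs [19, 6, 4], load = 29
  Machine 2: jobs [15, 10, 4], load = 29
  Machine 3: jobs [14, 11], load = 25
Makespan = max load = 29

29


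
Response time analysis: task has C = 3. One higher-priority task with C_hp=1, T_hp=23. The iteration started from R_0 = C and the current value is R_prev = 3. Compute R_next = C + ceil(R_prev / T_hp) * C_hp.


R_next = C + ceil(R_prev / T_hp) * C_hp
ceil(3 / 23) = ceil(0.1304) = 1
Interference = 1 * 1 = 1
R_next = 3 + 1 = 4

4


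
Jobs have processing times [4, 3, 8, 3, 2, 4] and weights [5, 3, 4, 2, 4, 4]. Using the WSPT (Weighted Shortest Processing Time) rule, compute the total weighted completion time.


Compute p/w ratios and sort ascending (WSPT): [(2, 4), (4, 5), (3, 3), (4, 4), (3, 2), (8, 4)]
Compute weighted completion times:
  Job (p=2,w=4): C=2, w*C=4*2=8
  Job (p=4,w=5): C=6, w*C=5*6=30
  Job (p=3,w=3): C=9, w*C=3*9=27
  Job (p=4,w=4): C=13, w*C=4*13=52
  Job (p=3,w=2): C=16, w*C=2*16=32
  Job (p=8,w=4): C=24, w*C=4*24=96
Total weighted completion time = 245

245


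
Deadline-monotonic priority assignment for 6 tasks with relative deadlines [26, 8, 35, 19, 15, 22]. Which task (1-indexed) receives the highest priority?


Sort tasks by relative deadline (ascending):
  Task 2: deadline = 8
  Task 5: deadline = 15
  Task 4: deadline = 19
  Task 6: deadline = 22
  Task 1: deadline = 26
  Task 3: deadline = 35
Priority order (highest first): [2, 5, 4, 6, 1, 3]
Highest priority task = 2

2


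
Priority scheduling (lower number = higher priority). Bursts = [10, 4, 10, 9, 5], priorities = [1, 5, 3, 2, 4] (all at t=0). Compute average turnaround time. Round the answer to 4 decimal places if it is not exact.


Sort by priority (ascending = highest first):
Order: [(1, 10), (2, 9), (3, 10), (4, 5), (5, 4)]
Completion times:
  Priority 1, burst=10, C=10
  Priority 2, burst=9, C=19
  Priority 3, burst=10, C=29
  Priority 4, burst=5, C=34
  Priority 5, burst=4, C=38
Average turnaround = 130/5 = 26.0

26.0


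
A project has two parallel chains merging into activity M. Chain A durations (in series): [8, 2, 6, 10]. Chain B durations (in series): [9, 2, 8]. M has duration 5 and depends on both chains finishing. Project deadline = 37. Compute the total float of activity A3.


Forward pass: ES(A3) = sum of predecessors on chain A = 10
EF = ES + duration = 10 + 6 = 16
Backward pass: LF(M) = deadline = 37; LS(M) = 37 - 5 = 32
LF(A3) = LS(M) - sum(successors on chain A) = 32 - 10 = 22
LS = LF - duration = 22 - 6 = 16
Total float = LS - ES = 16 - 10 = 6

6


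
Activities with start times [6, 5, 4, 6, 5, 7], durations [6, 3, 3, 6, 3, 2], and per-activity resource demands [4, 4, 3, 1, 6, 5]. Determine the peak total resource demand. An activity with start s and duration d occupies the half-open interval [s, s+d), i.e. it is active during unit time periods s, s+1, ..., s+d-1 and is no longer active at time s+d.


Each activity i is active on [start_i, start_i + duration_i).
Compute total resource usage per time slot:
  t=0: active resources = [], total = 0
  t=1: active resources = [], total = 0
  t=2: active resources = [], total = 0
  t=3: active resources = [], total = 0
  t=4: active resources = [3], total = 3
  t=5: active resources = [4, 3, 6], total = 13
  t=6: active resources = [4, 4, 3, 1, 6], total = 18
  t=7: active resources = [4, 4, 1, 6, 5], total = 20
  t=8: active resources = [4, 1, 5], total = 10
  t=9: active resources = [4, 1], total = 5
  t=10: active resources = [4, 1], total = 5
  t=11: active resources = [4, 1], total = 5
Peak resource demand = 20

20


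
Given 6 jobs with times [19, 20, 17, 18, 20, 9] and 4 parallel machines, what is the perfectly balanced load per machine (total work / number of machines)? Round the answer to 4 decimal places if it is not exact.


Total processing time = 19 + 20 + 17 + 18 + 20 + 9 = 103
Number of machines = 4
Ideal balanced load = 103 / 4 = 25.75

25.75


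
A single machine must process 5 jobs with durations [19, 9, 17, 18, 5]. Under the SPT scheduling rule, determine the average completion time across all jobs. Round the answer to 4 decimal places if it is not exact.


Sort jobs by processing time (SPT order): [5, 9, 17, 18, 19]
Compute completion times sequentially:
  Job 1: processing = 5, completes at 5
  Job 2: processing = 9, completes at 14
  Job 3: processing = 17, completes at 31
  Job 4: processing = 18, completes at 49
  Job 5: processing = 19, completes at 68
Sum of completion times = 167
Average completion time = 167/5 = 33.4

33.4


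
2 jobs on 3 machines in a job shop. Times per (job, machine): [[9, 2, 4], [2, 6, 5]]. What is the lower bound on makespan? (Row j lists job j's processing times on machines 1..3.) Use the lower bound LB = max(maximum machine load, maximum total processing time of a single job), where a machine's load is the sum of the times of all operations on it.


Machine loads:
  Machine 1: 9 + 2 = 11
  Machine 2: 2 + 6 = 8
  Machine 3: 4 + 5 = 9
Max machine load = 11
Job totals:
  Job 1: 15
  Job 2: 13
Max job total = 15
Lower bound = max(11, 15) = 15

15


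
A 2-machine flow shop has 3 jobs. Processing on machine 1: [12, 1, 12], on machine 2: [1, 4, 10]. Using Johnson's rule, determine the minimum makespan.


Apply Johnson's rule:
  Group 1 (a <= b): [(2, 1, 4)]
  Group 2 (a > b): [(3, 12, 10), (1, 12, 1)]
Optimal job order: [2, 3, 1]
Schedule:
  Job 2: M1 done at 1, M2 done at 5
  Job 3: M1 done at 13, M2 done at 23
  Job 1: M1 done at 25, M2 done at 26
Makespan = 26

26


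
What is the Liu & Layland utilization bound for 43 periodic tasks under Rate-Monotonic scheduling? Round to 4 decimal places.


Compute 2^(1/43) = 1.0162503252
Subtract 1: 1.0162503252 - 1 = 0.0162503252
Multiply by n: 43 * 0.0162503252 = 0.6987639836
Round to 4 dp: 0.6988

0.6988


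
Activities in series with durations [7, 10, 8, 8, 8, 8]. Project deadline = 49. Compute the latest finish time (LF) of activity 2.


LF(activity 2) = deadline - sum of successor durations
Successors: activities 3 through 6 with durations [8, 8, 8, 8]
Sum of successor durations = 32
LF = 49 - 32 = 17

17


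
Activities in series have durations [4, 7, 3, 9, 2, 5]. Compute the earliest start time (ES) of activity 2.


Activity 2 starts after activities 1 through 1 complete.
Predecessor durations: [4]
ES = 4 = 4

4


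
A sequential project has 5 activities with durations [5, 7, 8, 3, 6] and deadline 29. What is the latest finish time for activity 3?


LF(activity 3) = deadline - sum of successor durations
Successors: activities 4 through 5 with durations [3, 6]
Sum of successor durations = 9
LF = 29 - 9 = 20

20


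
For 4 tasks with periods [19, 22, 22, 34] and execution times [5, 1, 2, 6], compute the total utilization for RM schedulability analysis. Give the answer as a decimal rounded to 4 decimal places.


Compute individual utilizations (exact fractions):
  Task 1: C/T = 5/19 (approx. 0.2632)
  Task 2: C/T = 1/22 (approx. 0.0455)
  Task 3: C/T = 2/22 = 1/11 (approx. 0.0909)
  Task 4: C/T = 6/34 = 3/17 (approx. 0.1765)
Total utilization U = 5/19 + 1/22 + 1/11 + 3/17 = 4093/7106
Rounded to 4 decimal places: U = 0.5760
RM (Liu & Layland) bound for 4 tasks = 0.756828; compare with U = 4093/7106 (approx. 0.575992)
U <= bound, so schedulable by RM sufficient condition.

0.5760


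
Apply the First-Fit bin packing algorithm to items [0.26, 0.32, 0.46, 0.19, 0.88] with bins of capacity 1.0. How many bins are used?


Place items sequentially using First-Fit:
  Item 0.26 -> new Bin 1
  Item 0.32 -> Bin 1 (now 0.58)
  Item 0.46 -> new Bin 2
  Item 0.19 -> Bin 1 (now 0.77)
  Item 0.88 -> new Bin 3
Total bins used = 3

3


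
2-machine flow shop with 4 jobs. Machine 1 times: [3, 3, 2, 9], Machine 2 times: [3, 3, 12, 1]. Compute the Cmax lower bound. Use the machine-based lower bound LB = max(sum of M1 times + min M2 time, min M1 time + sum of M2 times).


LB1 = sum(M1 times) + min(M2 times) = 17 + 1 = 18
LB2 = min(M1 times) + sum(M2 times) = 2 + 19 = 21
Lower bound = max(LB1, LB2) = max(18, 21) = 21

21


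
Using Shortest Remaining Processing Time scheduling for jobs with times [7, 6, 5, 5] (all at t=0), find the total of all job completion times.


Since all jobs arrive at t=0, SRPT equals SPT ordering.
SPT order: [5, 5, 6, 7]
Completion times:
  Job 1: p=5, C=5
  Job 2: p=5, C=10
  Job 3: p=6, C=16
  Job 4: p=7, C=23
Total completion time = 5 + 10 + 16 + 23 = 54

54


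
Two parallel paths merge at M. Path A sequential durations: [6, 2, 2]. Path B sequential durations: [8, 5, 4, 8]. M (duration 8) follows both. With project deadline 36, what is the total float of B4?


Forward pass: ES(B4) = sum of predecessors on chain B = 17
EF = ES + duration = 17 + 8 = 25
Backward pass: LF(M) = deadline = 36; LS(M) = 36 - 8 = 28
LF(B4) = LS(M) - sum(successors on chain B) = 28 - 0 = 28
LS = LF - duration = 28 - 8 = 20
Total float = LS - ES = 20 - 17 = 3

3


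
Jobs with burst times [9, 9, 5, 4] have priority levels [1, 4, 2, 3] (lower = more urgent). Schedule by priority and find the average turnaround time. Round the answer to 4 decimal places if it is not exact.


Sort by priority (ascending = highest first):
Order: [(1, 9), (2, 5), (3, 4), (4, 9)]
Completion times:
  Priority 1, burst=9, C=9
  Priority 2, burst=5, C=14
  Priority 3, burst=4, C=18
  Priority 4, burst=9, C=27
Average turnaround = 68/4 = 17.0

17.0


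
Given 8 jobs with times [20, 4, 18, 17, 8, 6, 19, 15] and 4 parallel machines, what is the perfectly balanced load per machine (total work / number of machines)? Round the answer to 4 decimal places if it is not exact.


Total processing time = 20 + 4 + 18 + 17 + 8 + 6 + 19 + 15 = 107
Number of machines = 4
Ideal balanced load = 107 / 4 = 26.75

26.75


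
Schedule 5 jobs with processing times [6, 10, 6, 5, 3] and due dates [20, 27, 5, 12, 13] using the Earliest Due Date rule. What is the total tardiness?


Sort by due date (EDD order): [(6, 5), (5, 12), (3, 13), (6, 20), (10, 27)]
Compute completion times and tardiness:
  Job 1: p=6, d=5, C=6, tardiness=max(0,6-5)=1
  Job 2: p=5, d=12, C=11, tardiness=max(0,11-12)=0
  Job 3: p=3, d=13, C=14, tardiness=max(0,14-13)=1
  Job 4: p=6, d=20, C=20, tardiness=max(0,20-20)=0
  Job 5: p=10, d=27, C=30, tardiness=max(0,30-27)=3
Total tardiness = 5

5


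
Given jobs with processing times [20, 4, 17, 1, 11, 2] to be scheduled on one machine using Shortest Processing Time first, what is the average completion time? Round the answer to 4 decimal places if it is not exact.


Sort jobs by processing time (SPT order): [1, 2, 4, 11, 17, 20]
Compute completion times sequentially:
  Job 1: processing = 1, completes at 1
  Job 2: processing = 2, completes at 3
  Job 3: processing = 4, completes at 7
  Job 4: processing = 11, completes at 18
  Job 5: processing = 17, completes at 35
  Job 6: processing = 20, completes at 55
Sum of completion times = 119
Average completion time = 119/6 = 19.8333

19.8333


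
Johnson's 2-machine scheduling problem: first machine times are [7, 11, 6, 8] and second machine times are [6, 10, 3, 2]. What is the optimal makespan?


Apply Johnson's rule:
  Group 1 (a <= b): []
  Group 2 (a > b): [(2, 11, 10), (1, 7, 6), (3, 6, 3), (4, 8, 2)]
Optimal job order: [2, 1, 3, 4]
Schedule:
  Job 2: M1 done at 11, M2 done at 21
  Job 1: M1 done at 18, M2 done at 27
  Job 3: M1 done at 24, M2 done at 30
  Job 4: M1 done at 32, M2 done at 34
Makespan = 34

34


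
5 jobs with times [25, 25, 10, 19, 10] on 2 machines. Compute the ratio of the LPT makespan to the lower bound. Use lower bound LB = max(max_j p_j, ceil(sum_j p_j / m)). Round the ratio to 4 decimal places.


LPT order: [25, 25, 19, 10, 10]
Machine loads after assignment: [44, 45]
LPT makespan = 45
Lower bound = max(max_job, ceil(total/2)) = max(25, 45) = 45
Ratio = 45 / 45 = 1.0

1.0


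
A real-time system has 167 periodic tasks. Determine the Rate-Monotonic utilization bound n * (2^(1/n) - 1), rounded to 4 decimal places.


Compute 2^(1/167) = 1.0041592075
Subtract 1: 1.0041592075 - 1 = 0.0041592075
Multiply by n: 167 * 0.0041592075 = 0.6945876525
Round to 4 dp: 0.6946

0.6946


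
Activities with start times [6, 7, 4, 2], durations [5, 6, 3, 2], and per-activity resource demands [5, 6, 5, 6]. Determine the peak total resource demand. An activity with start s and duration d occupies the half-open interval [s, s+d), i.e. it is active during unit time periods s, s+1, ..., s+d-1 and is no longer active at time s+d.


Each activity i is active on [start_i, start_i + duration_i).
Compute total resource usage per time slot:
  t=0: active resources = [], total = 0
  t=1: active resources = [], total = 0
  t=2: active resources = [6], total = 6
  t=3: active resources = [6], total = 6
  t=4: active resources = [5], total = 5
  t=5: active resources = [5], total = 5
  t=6: active resources = [5, 5], total = 10
  t=7: active resources = [5, 6], total = 11
  t=8: active resources = [5, 6], total = 11
  t=9: active resources = [5, 6], total = 11
  t=10: active resources = [5, 6], total = 11
  t=11: active resources = [6], total = 6
  t=12: active resources = [6], total = 6
Peak resource demand = 11

11


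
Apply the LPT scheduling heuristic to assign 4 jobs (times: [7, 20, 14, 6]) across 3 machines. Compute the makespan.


Sort jobs in decreasing order (LPT): [20, 14, 7, 6]
Assign each job to the least loaded machine:
  Machine 1: jobs [20], load = 20
  Machine 2: jobs [14], load = 14
  Machine 3: jobs [7, 6], load = 13
Makespan = max load = 20

20


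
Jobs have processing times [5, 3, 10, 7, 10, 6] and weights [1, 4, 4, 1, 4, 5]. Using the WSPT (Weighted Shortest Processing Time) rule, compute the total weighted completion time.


Compute p/w ratios and sort ascending (WSPT): [(3, 4), (6, 5), (10, 4), (10, 4), (5, 1), (7, 1)]
Compute weighted completion times:
  Job (p=3,w=4): C=3, w*C=4*3=12
  Job (p=6,w=5): C=9, w*C=5*9=45
  Job (p=10,w=4): C=19, w*C=4*19=76
  Job (p=10,w=4): C=29, w*C=4*29=116
  Job (p=5,w=1): C=34, w*C=1*34=34
  Job (p=7,w=1): C=41, w*C=1*41=41
Total weighted completion time = 324

324


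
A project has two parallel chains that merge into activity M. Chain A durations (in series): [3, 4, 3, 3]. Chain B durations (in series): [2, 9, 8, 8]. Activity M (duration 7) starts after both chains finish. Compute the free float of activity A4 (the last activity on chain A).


ES(A4) = sum of predecessors on chain A = 10
EF(A4) = ES + duration = 10 + 3 = 13
Successor of A4 is M. ES(M) = max(sum(A), sum(B)) = max(13, 27) = 27
Free float = ES(successor) - EF(current) = 27 - 13 = 14

14


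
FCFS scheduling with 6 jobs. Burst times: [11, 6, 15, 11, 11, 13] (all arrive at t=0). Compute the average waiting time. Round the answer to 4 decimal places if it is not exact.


FCFS order (as given): [11, 6, 15, 11, 11, 13]
Waiting times:
  Job 1: wait = 0
  Job 2: wait = 11
  Job 3: wait = 17
  Job 4: wait = 32
  Job 5: wait = 43
  Job 6: wait = 54
Sum of waiting times = 157
Average waiting time = 157/6 = 26.1667

26.1667


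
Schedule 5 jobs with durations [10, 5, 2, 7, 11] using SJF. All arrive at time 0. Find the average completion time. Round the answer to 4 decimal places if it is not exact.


SJF order (ascending): [2, 5, 7, 10, 11]
Completion times:
  Job 1: burst=2, C=2
  Job 2: burst=5, C=7
  Job 3: burst=7, C=14
  Job 4: burst=10, C=24
  Job 5: burst=11, C=35
Average completion = 82/5 = 16.4

16.4


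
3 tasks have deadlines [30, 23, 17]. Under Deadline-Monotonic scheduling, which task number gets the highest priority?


Sort tasks by relative deadline (ascending):
  Task 3: deadline = 17
  Task 2: deadline = 23
  Task 1: deadline = 30
Priority order (highest first): [3, 2, 1]
Highest priority task = 3

3


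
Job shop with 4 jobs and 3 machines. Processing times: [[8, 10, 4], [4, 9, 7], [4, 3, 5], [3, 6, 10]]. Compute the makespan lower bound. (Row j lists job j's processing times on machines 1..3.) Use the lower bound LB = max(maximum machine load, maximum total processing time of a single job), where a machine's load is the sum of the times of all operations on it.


Machine loads:
  Machine 1: 8 + 4 + 4 + 3 = 19
  Machine 2: 10 + 9 + 3 + 6 = 28
  Machine 3: 4 + 7 + 5 + 10 = 26
Max machine load = 28
Job totals:
  Job 1: 22
  Job 2: 20
  Job 3: 12
  Job 4: 19
Max job total = 22
Lower bound = max(28, 22) = 28

28


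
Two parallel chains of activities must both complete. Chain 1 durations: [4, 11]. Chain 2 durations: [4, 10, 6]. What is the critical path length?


Path A total = 4 + 11 = 15
Path B total = 4 + 10 + 6 = 20
Critical path = longest path = max(15, 20) = 20

20


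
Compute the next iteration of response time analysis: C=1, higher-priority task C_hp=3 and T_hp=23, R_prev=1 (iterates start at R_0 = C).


R_next = C + ceil(R_prev / T_hp) * C_hp
ceil(1 / 23) = ceil(0.0435) = 1
Interference = 1 * 3 = 3
R_next = 1 + 3 = 4

4


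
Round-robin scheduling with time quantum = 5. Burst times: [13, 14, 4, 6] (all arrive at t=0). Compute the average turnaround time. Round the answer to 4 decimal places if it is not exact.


Time quantum = 5
Execution trace:
  J1 runs 5 units, time = 5
  J2 runs 5 units, time = 10
  J3 runs 4 units, time = 14
  J4 runs 5 units, time = 19
  J1 runs 5 units, time = 24
  J2 runs 5 units, time = 29
  J4 runs 1 units, time = 30
  J1 runs 3 units, time = 33
  J2 runs 4 units, time = 37
Finish times: [33, 37, 14, 30]
Average turnaround = 114/4 = 28.5

28.5


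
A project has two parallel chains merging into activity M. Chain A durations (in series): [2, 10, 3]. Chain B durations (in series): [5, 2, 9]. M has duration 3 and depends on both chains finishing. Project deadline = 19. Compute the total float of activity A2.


Forward pass: ES(A2) = sum of predecessors on chain A = 2
EF = ES + duration = 2 + 10 = 12
Backward pass: LF(M) = deadline = 19; LS(M) = 19 - 3 = 16
LF(A2) = LS(M) - sum(successors on chain A) = 16 - 3 = 13
LS = LF - duration = 13 - 10 = 3
Total float = LS - ES = 3 - 2 = 1

1


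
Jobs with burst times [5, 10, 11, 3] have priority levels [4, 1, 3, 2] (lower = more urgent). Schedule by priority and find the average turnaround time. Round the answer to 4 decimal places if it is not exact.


Sort by priority (ascending = highest first):
Order: [(1, 10), (2, 3), (3, 11), (4, 5)]
Completion times:
  Priority 1, burst=10, C=10
  Priority 2, burst=3, C=13
  Priority 3, burst=11, C=24
  Priority 4, burst=5, C=29
Average turnaround = 76/4 = 19.0

19.0


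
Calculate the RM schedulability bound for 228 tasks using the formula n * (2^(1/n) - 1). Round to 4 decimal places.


Compute 2^(1/228) = 1.0030447451
Subtract 1: 1.0030447451 - 1 = 0.0030447451
Multiply by n: 228 * 0.0030447451 = 0.6942018828
Round to 4 dp: 0.6942

0.6942


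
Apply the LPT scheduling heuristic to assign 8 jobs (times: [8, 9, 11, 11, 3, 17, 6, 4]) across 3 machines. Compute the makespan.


Sort jobs in decreasing order (LPT): [17, 11, 11, 9, 8, 6, 4, 3]
Assign each job to the least loaded machine:
  Machine 1: jobs [17, 6], load = 23
  Machine 2: jobs [11, 9, 3], load = 23
  Machine 3: jobs [11, 8, 4], load = 23
Makespan = max load = 23

23


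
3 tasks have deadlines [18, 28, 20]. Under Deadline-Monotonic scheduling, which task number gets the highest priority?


Sort tasks by relative deadline (ascending):
  Task 1: deadline = 18
  Task 3: deadline = 20
  Task 2: deadline = 28
Priority order (highest first): [1, 3, 2]
Highest priority task = 1

1


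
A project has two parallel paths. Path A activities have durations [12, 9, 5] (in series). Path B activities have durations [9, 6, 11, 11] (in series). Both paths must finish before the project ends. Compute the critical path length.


Path A total = 12 + 9 + 5 = 26
Path B total = 9 + 6 + 11 + 11 = 37
Critical path = longest path = max(26, 37) = 37

37


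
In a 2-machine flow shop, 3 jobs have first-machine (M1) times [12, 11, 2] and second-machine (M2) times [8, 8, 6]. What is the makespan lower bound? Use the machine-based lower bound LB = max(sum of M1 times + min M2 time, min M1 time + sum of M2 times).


LB1 = sum(M1 times) + min(M2 times) = 25 + 6 = 31
LB2 = min(M1 times) + sum(M2 times) = 2 + 22 = 24
Lower bound = max(LB1, LB2) = max(31, 24) = 31

31


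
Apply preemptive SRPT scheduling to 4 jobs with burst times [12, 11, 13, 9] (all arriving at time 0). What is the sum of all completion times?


Since all jobs arrive at t=0, SRPT equals SPT ordering.
SPT order: [9, 11, 12, 13]
Completion times:
  Job 1: p=9, C=9
  Job 2: p=11, C=20
  Job 3: p=12, C=32
  Job 4: p=13, C=45
Total completion time = 9 + 20 + 32 + 45 = 106

106


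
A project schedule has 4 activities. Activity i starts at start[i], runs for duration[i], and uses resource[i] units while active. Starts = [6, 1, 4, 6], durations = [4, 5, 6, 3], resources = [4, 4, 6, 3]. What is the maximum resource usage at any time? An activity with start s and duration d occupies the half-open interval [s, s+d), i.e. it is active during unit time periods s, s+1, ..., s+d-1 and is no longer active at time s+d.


Each activity i is active on [start_i, start_i + duration_i).
Compute total resource usage per time slot:
  t=0: active resources = [], total = 0
  t=1: active resources = [4], total = 4
  t=2: active resources = [4], total = 4
  t=3: active resources = [4], total = 4
  t=4: active resources = [4, 6], total = 10
  t=5: active resources = [4, 6], total = 10
  t=6: active resources = [4, 6, 3], total = 13
  t=7: active resources = [4, 6, 3], total = 13
  t=8: active resources = [4, 6, 3], total = 13
  t=9: active resources = [4, 6], total = 10
Peak resource demand = 13

13


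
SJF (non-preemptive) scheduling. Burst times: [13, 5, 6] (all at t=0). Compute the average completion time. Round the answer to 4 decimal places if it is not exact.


SJF order (ascending): [5, 6, 13]
Completion times:
  Job 1: burst=5, C=5
  Job 2: burst=6, C=11
  Job 3: burst=13, C=24
Average completion = 40/3 = 13.3333

13.3333


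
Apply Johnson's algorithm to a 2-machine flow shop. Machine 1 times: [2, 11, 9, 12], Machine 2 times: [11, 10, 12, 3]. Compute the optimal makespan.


Apply Johnson's rule:
  Group 1 (a <= b): [(1, 2, 11), (3, 9, 12)]
  Group 2 (a > b): [(2, 11, 10), (4, 12, 3)]
Optimal job order: [1, 3, 2, 4]
Schedule:
  Job 1: M1 done at 2, M2 done at 13
  Job 3: M1 done at 11, M2 done at 25
  Job 2: M1 done at 22, M2 done at 35
  Job 4: M1 done at 34, M2 done at 38
Makespan = 38

38


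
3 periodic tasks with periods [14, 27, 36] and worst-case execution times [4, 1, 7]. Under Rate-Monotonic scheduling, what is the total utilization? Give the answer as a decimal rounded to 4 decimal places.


Compute individual utilizations (exact fractions):
  Task 1: C/T = 4/14 = 2/7 (approx. 0.2857)
  Task 2: C/T = 1/27 (approx. 0.037)
  Task 3: C/T = 7/36 (approx. 0.1944)
Total utilization U = 2/7 + 1/27 + 7/36 = 391/756
Rounded to 4 decimal places: U = 0.5172
RM (Liu & Layland) bound for 3 tasks = 0.779763; compare with U = 391/756 (approx. 0.517196)
U <= bound, so schedulable by RM sufficient condition.

0.5172


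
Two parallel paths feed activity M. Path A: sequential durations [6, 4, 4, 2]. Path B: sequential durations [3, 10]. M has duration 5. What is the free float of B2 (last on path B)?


ES(B2) = sum of predecessors on chain B = 3
EF(B2) = ES + duration = 3 + 10 = 13
Successor of B2 is M. ES(M) = max(sum(A), sum(B)) = max(16, 13) = 16
Free float = ES(successor) - EF(current) = 16 - 13 = 3

3


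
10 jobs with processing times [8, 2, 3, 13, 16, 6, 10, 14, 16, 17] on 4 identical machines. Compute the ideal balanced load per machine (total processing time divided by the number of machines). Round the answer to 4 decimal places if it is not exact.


Total processing time = 8 + 2 + 3 + 13 + 16 + 6 + 10 + 14 + 16 + 17 = 105
Number of machines = 4
Ideal balanced load = 105 / 4 = 26.25

26.25


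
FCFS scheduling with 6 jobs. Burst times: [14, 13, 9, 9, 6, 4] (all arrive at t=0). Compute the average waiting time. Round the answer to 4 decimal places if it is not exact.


FCFS order (as given): [14, 13, 9, 9, 6, 4]
Waiting times:
  Job 1: wait = 0
  Job 2: wait = 14
  Job 3: wait = 27
  Job 4: wait = 36
  Job 5: wait = 45
  Job 6: wait = 51
Sum of waiting times = 173
Average waiting time = 173/6 = 28.8333

28.8333


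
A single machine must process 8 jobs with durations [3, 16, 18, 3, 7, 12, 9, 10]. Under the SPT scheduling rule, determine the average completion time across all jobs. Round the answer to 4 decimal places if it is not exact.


Sort jobs by processing time (SPT order): [3, 3, 7, 9, 10, 12, 16, 18]
Compute completion times sequentially:
  Job 1: processing = 3, completes at 3
  Job 2: processing = 3, completes at 6
  Job 3: processing = 7, completes at 13
  Job 4: processing = 9, completes at 22
  Job 5: processing = 10, completes at 32
  Job 6: processing = 12, completes at 44
  Job 7: processing = 16, completes at 60
  Job 8: processing = 18, completes at 78
Sum of completion times = 258
Average completion time = 258/8 = 32.25

32.25


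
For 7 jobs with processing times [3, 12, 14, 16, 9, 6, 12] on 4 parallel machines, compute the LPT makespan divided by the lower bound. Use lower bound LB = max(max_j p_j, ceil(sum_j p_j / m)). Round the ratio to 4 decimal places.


LPT order: [16, 14, 12, 12, 9, 6, 3]
Machine loads after assignment: [16, 17, 21, 18]
LPT makespan = 21
Lower bound = max(max_job, ceil(total/4)) = max(16, 18) = 18
Ratio = 21 / 18 = 1.1667

1.1667


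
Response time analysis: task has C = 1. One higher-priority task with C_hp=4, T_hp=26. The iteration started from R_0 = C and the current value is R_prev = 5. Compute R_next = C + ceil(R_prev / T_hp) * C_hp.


R_next = C + ceil(R_prev / T_hp) * C_hp
ceil(5 / 26) = ceil(0.1923) = 1
Interference = 1 * 4 = 4
R_next = 1 + 4 = 5
R_next = R_prev, so the iteration has converged (response time = 5).

5


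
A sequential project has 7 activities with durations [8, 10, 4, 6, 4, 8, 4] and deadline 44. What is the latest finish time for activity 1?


LF(activity 1) = deadline - sum of successor durations
Successors: activities 2 through 7 with durations [10, 4, 6, 4, 8, 4]
Sum of successor durations = 36
LF = 44 - 36 = 8

8


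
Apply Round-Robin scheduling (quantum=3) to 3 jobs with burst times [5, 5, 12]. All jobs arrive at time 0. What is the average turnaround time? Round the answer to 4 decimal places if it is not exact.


Time quantum = 3
Execution trace:
  J1 runs 3 units, time = 3
  J2 runs 3 units, time = 6
  J3 runs 3 units, time = 9
  J1 runs 2 units, time = 11
  J2 runs 2 units, time = 13
  J3 runs 3 units, time = 16
  J3 runs 3 units, time = 19
  J3 runs 3 units, time = 22
Finish times: [11, 13, 22]
Average turnaround = 46/3 = 15.3333

15.3333


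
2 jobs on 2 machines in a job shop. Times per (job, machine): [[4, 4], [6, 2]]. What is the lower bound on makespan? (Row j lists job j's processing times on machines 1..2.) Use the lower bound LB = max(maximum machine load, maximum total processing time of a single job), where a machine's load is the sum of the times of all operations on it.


Machine loads:
  Machine 1: 4 + 6 = 10
  Machine 2: 4 + 2 = 6
Max machine load = 10
Job totals:
  Job 1: 8
  Job 2: 8
Max job total = 8
Lower bound = max(10, 8) = 10

10


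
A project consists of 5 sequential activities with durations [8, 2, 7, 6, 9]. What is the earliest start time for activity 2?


Activity 2 starts after activities 1 through 1 complete.
Predecessor durations: [8]
ES = 8 = 8

8


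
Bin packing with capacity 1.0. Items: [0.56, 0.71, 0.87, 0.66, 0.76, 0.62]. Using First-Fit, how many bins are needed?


Place items sequentially using First-Fit:
  Item 0.56 -> new Bin 1
  Item 0.71 -> new Bin 2
  Item 0.87 -> new Bin 3
  Item 0.66 -> new Bin 4
  Item 0.76 -> new Bin 5
  Item 0.62 -> new Bin 6
Total bins used = 6

6


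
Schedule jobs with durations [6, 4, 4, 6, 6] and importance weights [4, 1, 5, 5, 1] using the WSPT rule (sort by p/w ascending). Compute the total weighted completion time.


Compute p/w ratios and sort ascending (WSPT): [(4, 5), (6, 5), (6, 4), (4, 1), (6, 1)]
Compute weighted completion times:
  Job (p=4,w=5): C=4, w*C=5*4=20
  Job (p=6,w=5): C=10, w*C=5*10=50
  Job (p=6,w=4): C=16, w*C=4*16=64
  Job (p=4,w=1): C=20, w*C=1*20=20
  Job (p=6,w=1): C=26, w*C=1*26=26
Total weighted completion time = 180

180


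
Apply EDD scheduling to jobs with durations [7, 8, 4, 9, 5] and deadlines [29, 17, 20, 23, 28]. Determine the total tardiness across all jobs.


Sort by due date (EDD order): [(8, 17), (4, 20), (9, 23), (5, 28), (7, 29)]
Compute completion times and tardiness:
  Job 1: p=8, d=17, C=8, tardiness=max(0,8-17)=0
  Job 2: p=4, d=20, C=12, tardiness=max(0,12-20)=0
  Job 3: p=9, d=23, C=21, tardiness=max(0,21-23)=0
  Job 4: p=5, d=28, C=26, tardiness=max(0,26-28)=0
  Job 5: p=7, d=29, C=33, tardiness=max(0,33-29)=4
Total tardiness = 4

4


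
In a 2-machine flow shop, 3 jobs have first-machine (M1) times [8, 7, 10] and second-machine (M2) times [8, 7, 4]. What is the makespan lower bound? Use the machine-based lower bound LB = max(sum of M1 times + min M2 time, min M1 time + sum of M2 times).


LB1 = sum(M1 times) + min(M2 times) = 25 + 4 = 29
LB2 = min(M1 times) + sum(M2 times) = 7 + 19 = 26
Lower bound = max(LB1, LB2) = max(29, 26) = 29

29
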